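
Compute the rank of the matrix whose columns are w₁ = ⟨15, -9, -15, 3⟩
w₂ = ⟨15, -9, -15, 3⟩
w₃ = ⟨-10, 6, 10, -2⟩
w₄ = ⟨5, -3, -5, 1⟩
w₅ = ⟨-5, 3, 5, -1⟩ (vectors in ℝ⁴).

Apply Gaussian elimination to the matrix whose rows are w₁, w₂, w₃, w₄, w₅.
Reduction leaves 1 leading entry, giving rank 1.
(With 5 elements in a 4-dimensional space the rank is at most 4.)

1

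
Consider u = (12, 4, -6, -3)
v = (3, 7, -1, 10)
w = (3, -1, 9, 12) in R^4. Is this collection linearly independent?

Place the vectors as rows of a 3×4 matrix and reduce to echelon form.
The reduction yields 3 nonzero rows, so the rank is 3.
Since rank = 3 (the number of vectors), the set is linearly independent.

linearly independent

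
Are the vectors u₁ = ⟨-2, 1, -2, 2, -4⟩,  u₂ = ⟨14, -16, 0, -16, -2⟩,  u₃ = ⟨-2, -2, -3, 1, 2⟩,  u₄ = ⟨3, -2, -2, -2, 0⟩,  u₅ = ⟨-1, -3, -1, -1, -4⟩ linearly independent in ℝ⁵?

linearly dependent

Form the 5×5 matrix with these as columns; its determinant is 0.
A zero determinant means the columns are linearly dependent.
Indeed 3u₁ + u₂ + u₃ - 3u₄ - 3u₅ = 0.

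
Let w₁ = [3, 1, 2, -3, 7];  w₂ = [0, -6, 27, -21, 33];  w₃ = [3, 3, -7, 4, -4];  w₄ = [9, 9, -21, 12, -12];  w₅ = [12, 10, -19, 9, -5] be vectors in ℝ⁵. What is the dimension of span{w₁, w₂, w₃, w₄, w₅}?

Row-reduce the 5×5 matrix with these as rows.
The echelon form has 2 nonzero rows, so the rank is 2.

dim = 2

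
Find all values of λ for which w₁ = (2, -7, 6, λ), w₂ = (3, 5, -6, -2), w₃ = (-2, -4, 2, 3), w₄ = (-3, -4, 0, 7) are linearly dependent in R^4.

λ = -29/3

The set is linearly dependent precisely when det[w₁; w₂; w₃; w₄] = 0.
Cofactor expansion gives det = -18*λ - 174.
Solving -18*λ - 174 = 0 yields λ = -29/3.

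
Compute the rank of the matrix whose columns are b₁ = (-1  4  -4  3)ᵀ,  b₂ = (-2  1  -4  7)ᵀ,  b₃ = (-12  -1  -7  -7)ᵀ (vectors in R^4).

Row-reduce the 3×4 matrix with these as rows.
There are 3 pivot columns, so rank = 3.

3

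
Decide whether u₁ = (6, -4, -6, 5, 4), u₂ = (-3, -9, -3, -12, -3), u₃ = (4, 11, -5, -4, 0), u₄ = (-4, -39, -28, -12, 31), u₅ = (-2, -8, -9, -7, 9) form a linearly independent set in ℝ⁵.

The matrix [u₁|u₂|u₃|u₄|u₅] has determinant 0.
A zero determinant means the columns are linearly dependent.

linearly dependent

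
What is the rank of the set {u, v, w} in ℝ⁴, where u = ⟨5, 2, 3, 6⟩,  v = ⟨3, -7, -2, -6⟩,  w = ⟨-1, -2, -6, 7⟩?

3

Put the 4×3 matrix [u|v|w] into echelon form.
There are 3 pivot columns, so rank = 3.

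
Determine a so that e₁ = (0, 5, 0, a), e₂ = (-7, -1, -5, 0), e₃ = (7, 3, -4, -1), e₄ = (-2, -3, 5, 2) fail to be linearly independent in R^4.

The set is linearly dependent precisely when det[e₁; e₂; e₃; e₄] = 0.
Cofactor expansion gives det = -81*a - 405.
This vanishes exactly when a = -5.

a = -5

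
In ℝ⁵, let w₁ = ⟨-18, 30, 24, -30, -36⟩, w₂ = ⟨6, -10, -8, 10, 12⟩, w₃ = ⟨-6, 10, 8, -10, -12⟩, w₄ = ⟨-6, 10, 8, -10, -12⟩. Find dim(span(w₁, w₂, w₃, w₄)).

dim = 1

Put the 5×4 matrix [w₁|w₂|w₃|w₄] into echelon form.
The echelon form has 1 nonzero row, so the rank is 1.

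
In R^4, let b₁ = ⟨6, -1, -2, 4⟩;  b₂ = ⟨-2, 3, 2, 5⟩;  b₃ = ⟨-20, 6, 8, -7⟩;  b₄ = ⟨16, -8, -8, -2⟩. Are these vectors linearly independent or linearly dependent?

Form the 4×4 matrix with these as columns; its determinant is 0.
A zero determinant means the columns are linearly dependent.
Indeed 3b₁ - b₂ + b₃ = 0.

linearly dependent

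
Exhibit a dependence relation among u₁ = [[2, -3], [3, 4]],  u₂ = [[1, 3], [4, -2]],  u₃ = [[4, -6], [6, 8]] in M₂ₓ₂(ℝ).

Take coordinates with respect to {E₁₁, E₁₂, E₂₁, E₂₂}.
Solve the homogeneous system with u₁, u₂, u₃ as columns by row-reducing the coefficient matrix.
A generator of the null space is (2, 0, -1).

2u₁ - u₃ = 0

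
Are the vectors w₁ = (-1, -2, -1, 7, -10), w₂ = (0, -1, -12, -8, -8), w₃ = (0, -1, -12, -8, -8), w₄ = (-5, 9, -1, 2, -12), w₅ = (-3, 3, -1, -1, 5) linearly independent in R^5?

Two of the vectors are equal, giving an immediate dependence.

linearly dependent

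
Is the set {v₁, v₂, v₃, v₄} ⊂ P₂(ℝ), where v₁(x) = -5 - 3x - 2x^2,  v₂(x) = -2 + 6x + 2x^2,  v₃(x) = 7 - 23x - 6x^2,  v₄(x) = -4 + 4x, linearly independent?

linearly dependent

Take coordinates with respect to the standard basis {1, x, x^2}.
There are 4 vectors in a 3-dimensional space, so they cannot be linearly independent.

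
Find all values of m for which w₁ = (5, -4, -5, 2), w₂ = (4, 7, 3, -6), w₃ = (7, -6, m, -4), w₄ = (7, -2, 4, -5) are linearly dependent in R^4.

m = 41/9

Dependence holds iff the 4×4 matrix [w₁ w₂ w₃ w₄] is singular.
Cofactor expansion gives det = 1189 - 261*m.
Solving 1189 - 261*m = 0 yields m = 41/9.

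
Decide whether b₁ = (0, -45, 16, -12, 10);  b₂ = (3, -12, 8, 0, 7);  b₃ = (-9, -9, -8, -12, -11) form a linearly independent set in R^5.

linearly dependent

Row-reduce the matrix whose columns are b₁, b₂, b₃.
The reduction yields 2 nonzero rows, so the rank is 2.
Since rank 2 < 3, the set is linearly dependent.
Indeed b₁ - 3b₂ - b₃ = 0.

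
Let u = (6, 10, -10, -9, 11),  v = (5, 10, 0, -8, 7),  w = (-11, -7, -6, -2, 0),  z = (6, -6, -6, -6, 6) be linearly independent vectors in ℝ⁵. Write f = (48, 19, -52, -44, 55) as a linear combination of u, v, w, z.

Since u, v, w, z are independent, the coefficients expressing f are uniquely determined by a linear system.
The system has the unique solution (a₁, …, a₄) = (4, -1, -1, 3).

f = 4u - v - w + 3z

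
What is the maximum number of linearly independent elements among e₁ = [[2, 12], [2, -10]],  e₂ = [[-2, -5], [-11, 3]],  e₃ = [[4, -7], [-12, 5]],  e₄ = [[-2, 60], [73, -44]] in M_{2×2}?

3

Pass to coordinate vectors with respect to the basis {E₁₁, E₁₂, E₂₁, E₂₂}.
Form the matrix with e₁, e₂, e₃, e₄ as columns and reduce.
Reduction leaves 3 leading entries, giving rank 3.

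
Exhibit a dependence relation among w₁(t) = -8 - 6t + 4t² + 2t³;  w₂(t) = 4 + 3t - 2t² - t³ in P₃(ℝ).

w₁ + 2w₂ = 0

Pass to coordinate vectors relative to the basis {1, t, …, t³}.
Set up α₁w₁ + α₂w₂ = 0 and solve the homogeneous system.
The free variable yields coefficients (1, 2) (any nonzero multiple also works).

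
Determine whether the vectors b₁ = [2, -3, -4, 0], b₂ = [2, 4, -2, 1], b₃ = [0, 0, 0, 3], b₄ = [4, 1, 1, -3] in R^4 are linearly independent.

linearly independent

Row-reduce the matrix whose columns are b₁, b₂, b₃, b₄.
The reduction yields 4 nonzero rows, so the rank is 4.
Since rank = 4 (the number of vectors), the set is linearly independent.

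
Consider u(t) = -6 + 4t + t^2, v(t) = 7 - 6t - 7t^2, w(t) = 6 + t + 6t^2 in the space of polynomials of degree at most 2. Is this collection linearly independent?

Write each element as a coordinate vector in ℝ³ using {1, t, t^2}.
The matrix [u|v|w] has determinant -119.
A nonzero determinant means the columns are linearly independent.

linearly independent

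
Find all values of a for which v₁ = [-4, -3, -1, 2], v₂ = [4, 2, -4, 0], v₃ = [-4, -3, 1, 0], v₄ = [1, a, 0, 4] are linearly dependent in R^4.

The set is linearly dependent precisely when det[v₁; v₂; v₃; v₄] = 0.
The determinant works out to 52 - 24*a.
Solving 52 - 24*a = 0 yields a = 13/6.

a = 13/6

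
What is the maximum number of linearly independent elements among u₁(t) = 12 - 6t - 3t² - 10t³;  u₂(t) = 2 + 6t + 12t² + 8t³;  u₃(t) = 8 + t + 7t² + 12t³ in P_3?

Use coordinates relative to {1, t, …, t³}.
Apply Gaussian elimination to the matrix whose rows are u₁, u₂, u₃.
Reduction leaves 3 leading entries, giving rank 3.

3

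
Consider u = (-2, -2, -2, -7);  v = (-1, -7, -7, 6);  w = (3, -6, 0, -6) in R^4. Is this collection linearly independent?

linearly independent

Place the vectors as rows of a 3×4 matrix and reduce to echelon form.
The reduction yields 3 nonzero rows, so the rank is 3.
Since rank = 3 (the number of vectors), the set is linearly independent.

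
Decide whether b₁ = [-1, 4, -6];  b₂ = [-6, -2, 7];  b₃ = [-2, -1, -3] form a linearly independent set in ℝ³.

Place the vectors as rows of a 3×3 matrix and reduce to echelon form.
The reduction yields 3 nonzero rows, so the rank is 3.
Since rank = 3 (the number of vectors), the set is linearly independent.

linearly independent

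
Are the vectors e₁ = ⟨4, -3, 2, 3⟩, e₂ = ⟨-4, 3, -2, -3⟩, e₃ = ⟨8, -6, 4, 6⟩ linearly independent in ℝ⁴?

Row-reduce the matrix whose columns are e₁, e₂, e₃.
The reduction yields 1 nonzero row, so the rank is 1.
Since rank 1 < 3, the set is linearly dependent.

linearly dependent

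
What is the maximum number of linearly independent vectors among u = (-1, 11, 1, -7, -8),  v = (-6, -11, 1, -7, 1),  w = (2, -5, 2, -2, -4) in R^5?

Row-reduce the 3×5 matrix with these as rows.
Exactly 3 pivots survive; hence the rank is 3.

3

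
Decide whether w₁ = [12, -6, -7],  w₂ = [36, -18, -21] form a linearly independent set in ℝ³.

Row-reduce the matrix whose columns are w₁, w₂.
The reduction yields 1 nonzero row, so the rank is 1.
Since rank 1 < 2, the set is linearly dependent.
Indeed 3w₁ - w₂ = 0.

linearly dependent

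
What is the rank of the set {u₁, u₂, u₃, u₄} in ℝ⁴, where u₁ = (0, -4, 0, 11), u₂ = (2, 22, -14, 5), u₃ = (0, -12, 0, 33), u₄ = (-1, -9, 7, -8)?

Form the matrix with u₁, u₂, u₃, u₄ as columns and reduce.
Reduction leaves 2 leading entries, giving rank 2.

2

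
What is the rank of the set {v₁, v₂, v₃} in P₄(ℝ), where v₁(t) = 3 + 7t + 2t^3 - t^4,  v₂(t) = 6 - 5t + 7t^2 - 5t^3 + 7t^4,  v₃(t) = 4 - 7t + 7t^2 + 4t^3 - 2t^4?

Represent each element by its coordinate vector in ℝ⁵.
Put the 5×3 matrix [v₁|v₂|v₃] into echelon form.
The echelon form has 3 nonzero rows, so the rank is 3.

3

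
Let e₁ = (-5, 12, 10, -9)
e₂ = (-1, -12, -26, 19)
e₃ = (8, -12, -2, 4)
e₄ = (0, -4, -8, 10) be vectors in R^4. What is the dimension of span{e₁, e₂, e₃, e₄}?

dim = 3

Row-reduce the 4×4 matrix with these as rows.
The echelon form has 3 nonzero rows, so the rank is 3.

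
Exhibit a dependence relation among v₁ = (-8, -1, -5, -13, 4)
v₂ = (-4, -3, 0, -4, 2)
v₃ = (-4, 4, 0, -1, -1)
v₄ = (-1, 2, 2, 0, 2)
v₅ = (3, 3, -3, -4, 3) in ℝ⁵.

v₁ - 2v₂ - v₃ + v₄ - v₅ = 0

Set up α₁v₁ + … + α₅v₅ = 0 and solve the homogeneous system.
One solution (up to scaling) is (1, -2, -1, 1, -1).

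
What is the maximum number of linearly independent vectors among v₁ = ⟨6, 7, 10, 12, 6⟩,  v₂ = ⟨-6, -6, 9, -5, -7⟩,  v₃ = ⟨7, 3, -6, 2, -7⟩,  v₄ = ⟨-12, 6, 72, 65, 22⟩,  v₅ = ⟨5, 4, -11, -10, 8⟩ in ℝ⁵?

4

Form the matrix with v₁, v₂, v₃, v₄, v₅ as columns and reduce.
Reduction leaves 4 leading entries, giving rank 4.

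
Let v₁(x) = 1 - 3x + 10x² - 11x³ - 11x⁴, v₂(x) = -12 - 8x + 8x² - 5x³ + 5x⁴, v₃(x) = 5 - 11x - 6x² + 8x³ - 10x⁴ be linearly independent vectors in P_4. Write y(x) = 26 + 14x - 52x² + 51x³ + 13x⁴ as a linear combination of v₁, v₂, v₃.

Identify each element with its coordinate vector in ℝ⁵ via {1, x, …, x⁴}.
Solve the system with v₁, v₂, v₃ as columns and y as the right-hand side.
Back-substitution yields (α₁, α₂, α₃) = (-3, -2, 1).

y = -3v₁ - 2v₂ + v₃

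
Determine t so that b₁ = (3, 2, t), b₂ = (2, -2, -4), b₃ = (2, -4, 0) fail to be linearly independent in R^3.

t = -16

Dependence holds iff the 3×3 matrix [b₁ b₂ b₃] is singular.
The determinant works out to -4*t - 64.
This vanishes exactly when t = -16.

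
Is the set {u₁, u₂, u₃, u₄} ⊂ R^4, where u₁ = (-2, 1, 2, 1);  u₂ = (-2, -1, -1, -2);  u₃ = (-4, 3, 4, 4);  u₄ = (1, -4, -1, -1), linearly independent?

Place the vectors as rows of a 4×4 matrix and reduce to echelon form.
The reduction yields 4 nonzero rows, so the rank is 4.
Since rank = 4 (the number of vectors), the set is linearly independent.

linearly independent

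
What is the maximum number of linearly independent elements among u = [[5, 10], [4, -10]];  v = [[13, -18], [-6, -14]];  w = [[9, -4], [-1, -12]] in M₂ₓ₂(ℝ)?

Use coordinates relative to {E₁₁, E₁₂, E₂₁, E₂₂}.
Row-reduce the 3×4 matrix with these as rows.
The echelon form has 2 nonzero rows, so the rank is 2.

2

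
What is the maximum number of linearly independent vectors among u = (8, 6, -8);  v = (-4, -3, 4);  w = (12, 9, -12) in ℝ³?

Put the 3×3 matrix [u|v|w] into echelon form.
There is 1 pivot column, so rank = 1.

1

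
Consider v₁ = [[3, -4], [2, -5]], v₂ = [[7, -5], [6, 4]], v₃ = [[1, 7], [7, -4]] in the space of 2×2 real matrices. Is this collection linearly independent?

Write each element as a coordinate vector in ℝ⁴ using {E₁₁, E₁₂, E₂₁, E₂₂}.
Place the vectors as rows of a 3×4 matrix and reduce to echelon form.
The reduction yields 3 nonzero rows, so the rank is 3.
Since rank = 3 (the number of vectors), the set is linearly independent.

linearly independent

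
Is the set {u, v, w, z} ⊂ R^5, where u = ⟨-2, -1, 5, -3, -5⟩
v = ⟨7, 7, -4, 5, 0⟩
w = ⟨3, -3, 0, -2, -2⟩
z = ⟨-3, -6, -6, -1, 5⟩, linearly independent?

linearly independent

Place the vectors as rows of a 4×5 matrix and reduce to echelon form.
The reduction yields 4 nonzero rows, so the rank is 4.
Since rank = 4 (the number of vectors), the set is linearly independent.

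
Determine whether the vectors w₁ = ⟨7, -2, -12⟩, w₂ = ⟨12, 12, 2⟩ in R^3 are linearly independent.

Row-reduce the matrix whose columns are w₁, w₂.
The reduction yields 2 nonzero rows, so the rank is 2.
Since rank = 2 (the number of vectors), the set is linearly independent.

linearly independent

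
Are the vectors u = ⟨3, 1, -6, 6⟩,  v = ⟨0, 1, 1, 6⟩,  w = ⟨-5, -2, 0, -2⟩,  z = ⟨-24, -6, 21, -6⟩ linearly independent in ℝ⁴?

Place the vectors as rows of a 4×4 matrix and reduce to echelon form.
The reduction yields 3 nonzero rows, so the rank is 3.
Since rank 3 < 4, the set is linearly dependent.
Indeed 3u - 3v - 3w + z = 0.

linearly dependent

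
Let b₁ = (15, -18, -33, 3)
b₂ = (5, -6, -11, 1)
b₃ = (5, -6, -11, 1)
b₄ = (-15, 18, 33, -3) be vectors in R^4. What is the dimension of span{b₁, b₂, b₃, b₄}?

Apply Gaussian elimination to the matrix whose rows are b₁, b₂, b₃, b₄.
Exactly 1 pivot survives; hence the rank is 1.

dim = 1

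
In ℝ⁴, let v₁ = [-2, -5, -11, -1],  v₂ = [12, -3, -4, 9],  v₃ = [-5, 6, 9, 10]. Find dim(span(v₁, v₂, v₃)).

Form the matrix with v₁, v₂, v₃ as columns and reduce.
There are 3 pivot columns, so rank = 3.

3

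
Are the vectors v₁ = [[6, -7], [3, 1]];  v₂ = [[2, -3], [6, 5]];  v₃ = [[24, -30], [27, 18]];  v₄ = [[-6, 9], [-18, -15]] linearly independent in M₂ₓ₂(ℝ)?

Write each element as a coordinate vector in ℝ⁴ using {E₁₁, E₁₂, E₂₁, E₂₂}.
One vector is a scalar multiple of another, so the set is dependent.

linearly dependent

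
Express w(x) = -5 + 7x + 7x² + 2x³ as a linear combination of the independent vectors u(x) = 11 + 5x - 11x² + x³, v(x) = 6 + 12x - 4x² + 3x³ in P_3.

Take coordinate vectors relative to {1, x, …, x³}.
Set up the augmented matrix [u | v | w] and row-reduce.
Back-substitution yields (a₁, a₂) = (-1, 1).

w = -u + v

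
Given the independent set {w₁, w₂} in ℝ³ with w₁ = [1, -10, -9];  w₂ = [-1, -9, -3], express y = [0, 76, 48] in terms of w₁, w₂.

Since w₁, w₂ are independent, the coefficients expressing y are uniquely determined by a linear system.
Row-reducing the augmented matrix gives the unique coefficients (α₁, α₂) = (-4, -4).

y = -4w₁ - 4w₂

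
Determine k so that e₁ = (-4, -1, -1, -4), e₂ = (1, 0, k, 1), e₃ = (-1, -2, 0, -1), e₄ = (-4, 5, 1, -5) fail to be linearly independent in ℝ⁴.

k = 2/7

The set is linearly dependent precisely when det[e₁; e₂; e₃; e₄] = 0.
Expanding, det = 7*k - 2.
Setting this to zero gives k = 2/7.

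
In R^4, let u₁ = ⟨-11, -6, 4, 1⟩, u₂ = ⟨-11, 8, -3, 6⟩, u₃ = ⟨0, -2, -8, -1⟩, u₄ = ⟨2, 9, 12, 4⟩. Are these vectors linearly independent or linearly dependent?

linearly independent

The matrix [u₁|u₂|u₃|u₄] has determinant 1147.
A nonzero determinant means the columns are linearly independent.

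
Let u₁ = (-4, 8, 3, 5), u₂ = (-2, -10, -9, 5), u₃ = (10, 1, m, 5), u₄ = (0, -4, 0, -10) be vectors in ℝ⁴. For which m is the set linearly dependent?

Place the vectors as rows of a 4×4 matrix; dependence ⇔ determinant zero.
The determinant works out to 1380 - 600*m.
Solving 1380 - 600*m = 0 yields m = 23/10.

m = 23/10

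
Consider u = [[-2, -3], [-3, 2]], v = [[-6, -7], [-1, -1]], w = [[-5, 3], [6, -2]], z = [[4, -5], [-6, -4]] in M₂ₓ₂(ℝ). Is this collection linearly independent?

Take coordinates with respect to the standard basis {E₁₁, E₁₂, E₂₁, E₂₂}.
Row-reduce the matrix whose columns are u, v, w, z.
The reduction yields 4 nonzero rows, so the rank is 4.
Since rank = 4 (the number of vectors), the set is linearly independent.

linearly independent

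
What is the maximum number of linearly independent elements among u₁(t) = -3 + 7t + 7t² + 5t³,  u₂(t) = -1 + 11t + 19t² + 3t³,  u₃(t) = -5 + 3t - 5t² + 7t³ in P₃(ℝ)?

Pass to coordinate vectors with respect to the basis {1, t, …, t³}.
Form the matrix with u₁, u₂, u₃ as columns and reduce.
There are 2 pivot columns, so rank = 2.

2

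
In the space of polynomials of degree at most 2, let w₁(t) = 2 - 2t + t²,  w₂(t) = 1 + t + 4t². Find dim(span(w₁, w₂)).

dim = 2

Pass to coordinate vectors with respect to the basis {1, t, t²}.
Row-reduce the 2×3 matrix with these as rows.
The echelon form has 2 nonzero rows, so the rank is 2.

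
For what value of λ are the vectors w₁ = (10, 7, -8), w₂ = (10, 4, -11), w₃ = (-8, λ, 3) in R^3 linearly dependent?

The set is linearly dependent precisely when det[w₁; w₂; w₃] = 0.
Expanding, det = 30*λ + 270.
This vanishes exactly when λ = -9.

λ = -9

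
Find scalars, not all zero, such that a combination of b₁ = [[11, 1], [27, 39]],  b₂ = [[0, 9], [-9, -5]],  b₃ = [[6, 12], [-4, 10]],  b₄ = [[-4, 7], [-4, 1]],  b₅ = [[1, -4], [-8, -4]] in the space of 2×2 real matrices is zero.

Write each element as a vector in ℝ⁴ using {E₁₁, E₁₂, E₂₁, E₂₂}.
Write the vectors as columns of a matrix and find a nonzero vector in its null space.
One solution (up to scaling) is (1, 3, -2, 0, 1).

b₁ + 3b₂ - 2b₃ + b₅ = 0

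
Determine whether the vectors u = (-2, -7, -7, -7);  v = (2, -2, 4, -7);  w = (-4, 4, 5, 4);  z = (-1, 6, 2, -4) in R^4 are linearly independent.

The matrix [u|v|w|z] has determinant -3155.
A nonzero determinant means the columns are linearly independent.

linearly independent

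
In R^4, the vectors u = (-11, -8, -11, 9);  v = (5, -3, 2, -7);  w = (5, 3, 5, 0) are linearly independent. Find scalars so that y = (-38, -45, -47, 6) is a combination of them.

Solve the system with u, v, w as columns and y as the right-hand side.
Row-reducing the augmented matrix gives the unique coefficients (α₁, α₂, α₃) = (3, 3, -4).

y = 3u + 3v - 4w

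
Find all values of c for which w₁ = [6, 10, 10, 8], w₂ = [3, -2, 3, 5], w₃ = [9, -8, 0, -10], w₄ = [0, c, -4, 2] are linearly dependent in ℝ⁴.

c = -14

Dependence holds iff the 4×4 matrix [w₁ w₂ w₃ w₄] is singular.
The determinant works out to 354*c + 4956.
Solving 354*c + 4956 = 0 yields c = -14.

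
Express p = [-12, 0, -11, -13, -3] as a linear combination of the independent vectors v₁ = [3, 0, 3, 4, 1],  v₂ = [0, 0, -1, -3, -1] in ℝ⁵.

Write p = a₁v₁ + a₂v₂ and equate components.
The system has the unique solution (a₁, a₂) = (-4, -1).

p = -4v₁ - v₂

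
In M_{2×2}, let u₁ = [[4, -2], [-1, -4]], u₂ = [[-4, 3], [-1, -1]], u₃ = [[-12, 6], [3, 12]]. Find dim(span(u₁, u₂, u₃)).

Represent each element by its coordinate vector in ℝ⁴.
Put the 4×3 matrix [u₁|u₂|u₃] into echelon form.
The echelon form has 2 nonzero rows, so the rank is 2.

dim = 2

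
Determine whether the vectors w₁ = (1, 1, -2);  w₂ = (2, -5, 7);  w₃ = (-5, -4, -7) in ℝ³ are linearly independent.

The matrix [w₁|w₂|w₃] has determinant 108.
A nonzero determinant means the columns are linearly independent.

linearly independent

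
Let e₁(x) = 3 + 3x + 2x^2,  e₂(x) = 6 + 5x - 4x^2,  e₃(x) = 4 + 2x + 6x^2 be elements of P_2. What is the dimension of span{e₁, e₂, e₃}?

Represent each element by its coordinate vector in ℝ³.
Form the matrix with e₁, e₂, e₃ as columns and reduce.
Reduction leaves 3 leading entries, giving rank 3.

dim = 3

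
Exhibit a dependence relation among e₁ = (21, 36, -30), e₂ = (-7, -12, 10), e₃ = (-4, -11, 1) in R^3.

e₁ + 3e₂ = 0

Set up α₁e₁ + … + α₃e₃ = 0 and solve the homogeneous system.
The free variable yields coefficients (1, 3, 0) (any nonzero multiple also works).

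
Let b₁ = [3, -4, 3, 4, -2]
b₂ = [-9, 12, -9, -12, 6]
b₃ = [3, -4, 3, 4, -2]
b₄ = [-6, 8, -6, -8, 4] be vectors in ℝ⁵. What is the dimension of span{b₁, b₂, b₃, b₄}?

1

Apply Gaussian elimination to the matrix whose rows are b₁, b₂, b₃, b₄.
Reduction leaves 1 leading entry, giving rank 1.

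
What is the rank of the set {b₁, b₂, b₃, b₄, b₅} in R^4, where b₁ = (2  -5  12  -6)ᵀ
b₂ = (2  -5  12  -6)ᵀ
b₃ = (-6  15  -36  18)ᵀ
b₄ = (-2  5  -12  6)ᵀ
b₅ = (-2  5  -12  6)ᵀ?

1

Row-reduce the 5×4 matrix with these as rows.
Reduction leaves 1 leading entry, giving rank 1.
(With 5 elements in a 4-dimensional space the rank is at most 4.)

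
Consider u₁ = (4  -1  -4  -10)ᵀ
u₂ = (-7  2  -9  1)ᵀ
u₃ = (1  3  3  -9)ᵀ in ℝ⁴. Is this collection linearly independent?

Row-reduce the matrix whose columns are u₁, u₂, u₃.
The reduction yields 3 nonzero rows, so the rank is 3.
Since rank = 3 (the number of vectors), the set is linearly independent.

linearly independent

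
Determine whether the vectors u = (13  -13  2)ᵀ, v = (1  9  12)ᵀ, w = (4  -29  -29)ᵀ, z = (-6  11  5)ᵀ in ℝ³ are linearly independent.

linearly dependent

There are 4 vectors in a 3-dimensional space, so they cannot be linearly independent.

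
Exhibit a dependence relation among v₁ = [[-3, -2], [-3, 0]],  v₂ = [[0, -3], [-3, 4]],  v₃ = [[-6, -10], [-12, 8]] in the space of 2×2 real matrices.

2v₁ + 2v₂ - v₃ = 0

Pass to coordinate vectors relative to the basis {E₁₁, E₁₂, E₂₁, E₂₂}.
Write the vectors as columns of a matrix and find a nonzero vector in its null space.
One solution (up to scaling) is (2, 2, -1).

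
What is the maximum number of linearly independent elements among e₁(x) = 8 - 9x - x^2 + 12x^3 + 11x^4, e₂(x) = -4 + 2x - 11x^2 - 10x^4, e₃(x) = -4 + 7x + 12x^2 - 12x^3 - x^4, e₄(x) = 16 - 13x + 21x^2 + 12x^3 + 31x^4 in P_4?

2

Use coordinates relative to {1, x, …, x^4}.
Apply Gaussian elimination to the matrix whose rows are e₁, e₂, e₃, e₄.
There are 2 pivot columns, so rank = 2.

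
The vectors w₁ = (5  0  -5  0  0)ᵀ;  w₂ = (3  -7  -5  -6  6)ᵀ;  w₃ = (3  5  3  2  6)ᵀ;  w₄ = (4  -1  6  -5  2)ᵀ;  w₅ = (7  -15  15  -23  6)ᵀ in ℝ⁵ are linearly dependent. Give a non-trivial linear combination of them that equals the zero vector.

Solve the homogeneous system with w₁, w₂, w₃, w₄, w₅ as columns by row-reducing the coefficient matrix.
A generator of the null space is (1, -1, 1, -3, 1).

w₁ - w₂ + w₃ - 3w₄ + w₅ = 0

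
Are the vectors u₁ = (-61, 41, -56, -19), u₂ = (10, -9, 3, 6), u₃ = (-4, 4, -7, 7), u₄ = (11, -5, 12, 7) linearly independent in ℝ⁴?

linearly dependent

Place the vectors as rows of a 4×4 matrix and reduce to echelon form.
The reduction yields 3 nonzero rows, so the rank is 3.
Since rank 3 < 4, the set is linearly dependent.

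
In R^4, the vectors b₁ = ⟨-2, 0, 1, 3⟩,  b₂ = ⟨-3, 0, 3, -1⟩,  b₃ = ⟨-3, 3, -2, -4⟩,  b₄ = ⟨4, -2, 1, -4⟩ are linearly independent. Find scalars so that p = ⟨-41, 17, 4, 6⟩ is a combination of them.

Set up the augmented matrix [b₁ | b₂ | b₃ | b₄ | p] and row-reduce.
Back-substitution yields (a₁, …, a₄) = (2, 4, 3, -4).

p = 2b₁ + 4b₂ + 3b₃ - 4b₄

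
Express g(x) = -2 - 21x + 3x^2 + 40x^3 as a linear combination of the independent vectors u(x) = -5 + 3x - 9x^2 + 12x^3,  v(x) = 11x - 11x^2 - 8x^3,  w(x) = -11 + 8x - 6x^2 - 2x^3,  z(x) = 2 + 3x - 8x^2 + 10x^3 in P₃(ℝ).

g = 4u - v - 2w - 2z

Take coordinate vectors relative to {1, x, …, x^3}.
Solve the system with u, v, w, z as columns and g as the right-hand side.
Back-substitution yields (c₁, …, c₄) = (4, -1, -2, -2).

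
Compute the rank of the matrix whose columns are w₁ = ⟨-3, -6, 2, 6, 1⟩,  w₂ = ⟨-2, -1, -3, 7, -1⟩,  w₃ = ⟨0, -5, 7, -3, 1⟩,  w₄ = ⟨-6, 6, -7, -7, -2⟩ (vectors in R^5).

rank 4

Put the 5×4 matrix [w₁|w₂|w₃|w₄] into echelon form.
Exactly 4 pivots survive; hence the rank is 4.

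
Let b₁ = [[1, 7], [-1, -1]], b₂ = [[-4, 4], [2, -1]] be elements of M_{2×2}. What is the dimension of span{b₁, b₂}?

2

Use coordinates relative to {E₁₁, E₁₂, E₂₁, E₂₂}.
Form the matrix with b₁, b₂ as columns and reduce.
Reduction leaves 2 leading entries, giving rank 2.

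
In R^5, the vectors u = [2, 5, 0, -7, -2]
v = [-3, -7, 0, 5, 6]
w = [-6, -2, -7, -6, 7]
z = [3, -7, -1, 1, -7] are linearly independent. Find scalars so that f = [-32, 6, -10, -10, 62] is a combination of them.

Since u, v, w, z are independent, the coefficients expressing f are uniquely determined by a linear system.
Row-reducing the augmented matrix gives the unique coefficients (α₁, …, α₄) = (2, 4, 2, -4).

f = 2u + 4v + 2w - 4z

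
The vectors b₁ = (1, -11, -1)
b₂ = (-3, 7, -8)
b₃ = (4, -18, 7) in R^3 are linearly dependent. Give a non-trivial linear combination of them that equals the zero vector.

b₁ - b₂ - b₃ = 0

Write the vectors as columns of a matrix and find a nonzero vector in its null space.
One solution (up to scaling) is (1, -1, -1).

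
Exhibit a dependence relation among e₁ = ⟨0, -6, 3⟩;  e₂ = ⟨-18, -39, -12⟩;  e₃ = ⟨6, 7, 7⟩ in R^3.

Write the vectors as columns of a matrix and find a nonzero vector in its null space.
The free variable yields coefficients (3, -1, -3) (any nonzero multiple also works).

3e₁ - e₂ - 3e₃ = 0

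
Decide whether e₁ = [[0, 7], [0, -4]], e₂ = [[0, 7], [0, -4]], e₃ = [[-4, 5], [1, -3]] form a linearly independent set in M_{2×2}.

Take coordinates with respect to the standard basis {E₁₁, E₁₂, E₂₁, E₂₂}.
Two of the vectors are equal, giving an immediate dependence.

linearly dependent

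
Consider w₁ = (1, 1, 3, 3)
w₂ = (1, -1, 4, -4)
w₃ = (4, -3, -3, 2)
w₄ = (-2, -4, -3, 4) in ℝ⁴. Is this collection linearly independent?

linearly independent

Place the vectors as rows of a 4×4 matrix and reduce to echelon form.
The reduction yields 4 nonzero rows, so the rank is 4.
Since rank = 4 (the number of vectors), the set is linearly independent.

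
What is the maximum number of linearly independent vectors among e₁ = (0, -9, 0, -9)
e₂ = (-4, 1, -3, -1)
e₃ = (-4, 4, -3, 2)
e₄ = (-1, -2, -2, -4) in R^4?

Apply Gaussian elimination to the matrix whose rows are e₁, e₂, e₃, e₄.
There are 3 pivot columns, so rank = 3.

3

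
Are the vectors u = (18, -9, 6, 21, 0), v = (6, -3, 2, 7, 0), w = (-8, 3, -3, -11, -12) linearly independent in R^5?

linearly dependent

One vector is a scalar multiple of another, so the set is dependent.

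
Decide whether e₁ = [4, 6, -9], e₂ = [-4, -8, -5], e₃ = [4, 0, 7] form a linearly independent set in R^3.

linearly independent

Place the vectors as rows of a 3×3 matrix and reduce to echelon form.
The reduction yields 3 nonzero rows, so the rank is 3.
Since rank = 3 (the number of vectors), the set is linearly independent.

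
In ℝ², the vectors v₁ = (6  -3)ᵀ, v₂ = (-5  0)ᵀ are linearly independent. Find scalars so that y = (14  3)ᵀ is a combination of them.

y = -v₁ - 4v₂

Set up the augmented matrix [v₁ | v₂ | y] and row-reduce.
Back-substitution yields (a₁, a₂) = (-1, -4).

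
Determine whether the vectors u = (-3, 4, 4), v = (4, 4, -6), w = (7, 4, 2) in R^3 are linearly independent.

linearly independent

Place the vectors as rows of a 3×3 matrix and reduce to echelon form.
The reduction yields 3 nonzero rows, so the rank is 3.
Since rank = 3 (the number of vectors), the set is linearly independent.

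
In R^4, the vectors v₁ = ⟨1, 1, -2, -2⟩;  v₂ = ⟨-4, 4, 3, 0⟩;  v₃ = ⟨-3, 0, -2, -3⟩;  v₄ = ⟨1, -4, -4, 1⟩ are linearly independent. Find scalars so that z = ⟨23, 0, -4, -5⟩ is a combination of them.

Write z = a₁v₁ + … + a₄v₄ and equate components.
Back-substitution yields (a₁, …, a₄) = (4, -4, -2, -3).

z = 4v₁ - 4v₂ - 2v₃ - 3v₄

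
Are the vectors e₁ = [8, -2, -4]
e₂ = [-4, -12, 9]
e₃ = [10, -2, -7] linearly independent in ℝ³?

The matrix [e₁|e₂|e₃] has determinant 180.
A nonzero determinant means the columns are linearly independent.

linearly independent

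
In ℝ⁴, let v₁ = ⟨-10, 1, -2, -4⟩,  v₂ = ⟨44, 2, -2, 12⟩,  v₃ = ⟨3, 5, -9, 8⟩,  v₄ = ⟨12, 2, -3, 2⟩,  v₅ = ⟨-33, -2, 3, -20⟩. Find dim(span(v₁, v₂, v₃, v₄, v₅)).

3

Apply Gaussian elimination to the matrix whose rows are v₁, v₂, v₃, v₄, v₅.
Reduction leaves 3 leading entries, giving rank 3.
(With 5 elements in a 4-dimensional space the rank is at most 4.)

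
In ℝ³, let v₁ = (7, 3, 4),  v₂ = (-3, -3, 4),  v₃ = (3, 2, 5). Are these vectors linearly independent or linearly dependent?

linearly independent

Row-reduce the matrix whose columns are v₁, v₂, v₃.
The reduction yields 3 nonzero rows, so the rank is 3.
Since rank = 3 (the number of vectors), the set is linearly independent.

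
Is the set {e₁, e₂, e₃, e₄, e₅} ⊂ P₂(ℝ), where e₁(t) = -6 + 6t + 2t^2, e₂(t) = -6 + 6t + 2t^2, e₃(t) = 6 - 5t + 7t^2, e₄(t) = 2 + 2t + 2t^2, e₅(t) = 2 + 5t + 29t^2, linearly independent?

Take coordinates with respect to the standard basis {1, t, t^2}.
There are 5 vectors in a 3-dimensional space, so they cannot be linearly independent.

linearly dependent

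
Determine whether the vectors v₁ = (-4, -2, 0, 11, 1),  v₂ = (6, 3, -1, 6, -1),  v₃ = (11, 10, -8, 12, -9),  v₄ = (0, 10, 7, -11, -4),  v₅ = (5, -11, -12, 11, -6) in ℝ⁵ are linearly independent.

linearly independent

Row-reduce the matrix whose columns are v₁, v₂, v₃, v₄, v₅.
The reduction yields 5 nonzero rows, so the rank is 5.
Since rank = 5 (the number of vectors), the set is linearly independent.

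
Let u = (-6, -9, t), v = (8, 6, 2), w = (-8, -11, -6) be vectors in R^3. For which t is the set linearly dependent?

t = -51/10

The set is linearly dependent precisely when det[u; v; w] = 0.
The determinant works out to -40*t - 204.
This vanishes exactly when t = -51/10.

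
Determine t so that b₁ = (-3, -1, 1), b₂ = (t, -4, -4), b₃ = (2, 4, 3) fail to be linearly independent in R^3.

The vectors are dependent exactly when the determinant of the matrix with rows b₁, b₂, b₃ vanishes.
Expanding, det = 7*t + 4.
Setting this to zero gives t = -4/7.

t = -4/7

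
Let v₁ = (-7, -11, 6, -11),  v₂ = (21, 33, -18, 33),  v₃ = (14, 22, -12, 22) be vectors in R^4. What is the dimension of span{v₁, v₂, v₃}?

1

Form the matrix with v₁, v₂, v₃ as columns and reduce.
Exactly 1 pivot survives; hence the rank is 1.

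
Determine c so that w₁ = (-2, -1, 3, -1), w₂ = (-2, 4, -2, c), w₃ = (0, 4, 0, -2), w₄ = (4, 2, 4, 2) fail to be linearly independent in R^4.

Dependence holds iff the 4×4 matrix [w₁ w₂ w₃ w₄] is singular.
Expanding, det = -80*c - 280.
Solving -80*c - 280 = 0 yields c = -7/2.

c = -7/2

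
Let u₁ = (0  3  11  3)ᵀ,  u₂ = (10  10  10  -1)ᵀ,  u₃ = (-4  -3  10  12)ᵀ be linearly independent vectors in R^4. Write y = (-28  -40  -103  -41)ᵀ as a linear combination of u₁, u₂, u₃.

y = -3u₁ - 4u₂ - 3u₃

Write y = a₁u₁ + … + a₃u₃ and equate components.
The system has the unique solution (a₁, a₂, a₃) = (-3, -4, -3).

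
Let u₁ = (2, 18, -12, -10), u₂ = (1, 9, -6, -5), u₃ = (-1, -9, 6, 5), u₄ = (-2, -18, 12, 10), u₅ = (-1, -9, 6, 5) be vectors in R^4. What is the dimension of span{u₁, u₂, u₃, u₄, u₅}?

1

Put the 4×5 matrix [u₁|u₂|u₃|u₄|u₅] into echelon form.
Exactly 1 pivot survives; hence the rank is 1.
(With 5 elements in a 4-dimensional space the rank is at most 4.)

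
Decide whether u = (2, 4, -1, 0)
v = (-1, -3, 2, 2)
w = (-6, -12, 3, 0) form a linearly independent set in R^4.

One vector is a scalar multiple of another, so the set is dependent.

linearly dependent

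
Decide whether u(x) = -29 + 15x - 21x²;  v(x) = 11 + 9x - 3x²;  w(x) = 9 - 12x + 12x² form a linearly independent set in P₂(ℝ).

Take coordinates with respect to the standard basis {1, x, x²}.
The matrix [u|v|w] has determinant 0.
A zero determinant means the columns are linearly dependent.
Indeed u + v + 2w = 0.

linearly dependent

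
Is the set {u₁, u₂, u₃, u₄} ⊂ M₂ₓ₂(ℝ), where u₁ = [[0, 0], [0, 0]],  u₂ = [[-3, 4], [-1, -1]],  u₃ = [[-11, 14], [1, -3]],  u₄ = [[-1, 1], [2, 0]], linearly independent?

Write each element as a coordinate vector in ℝ⁴ using {E₁₁, E₁₂, E₂₁, E₂₂}.
One of the vectors is the zero vector, so the set is linearly dependent.

linearly dependent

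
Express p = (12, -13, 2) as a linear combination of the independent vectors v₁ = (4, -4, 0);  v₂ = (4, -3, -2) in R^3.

p = 4v₁ - v₂

Write p = α₁v₁ + α₂v₂ and equate components.
Row-reducing the augmented matrix gives the unique coefficients (α₁, α₂) = (4, -1).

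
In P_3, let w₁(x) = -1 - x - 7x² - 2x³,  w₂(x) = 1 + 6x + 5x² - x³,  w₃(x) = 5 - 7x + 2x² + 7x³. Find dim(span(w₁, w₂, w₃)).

Pass to coordinate vectors with respect to the basis {1, x, …, x³}.
Row-reduce the 3×4 matrix with these as rows.
The echelon form has 3 nonzero rows, so the rank is 3.

dim = 3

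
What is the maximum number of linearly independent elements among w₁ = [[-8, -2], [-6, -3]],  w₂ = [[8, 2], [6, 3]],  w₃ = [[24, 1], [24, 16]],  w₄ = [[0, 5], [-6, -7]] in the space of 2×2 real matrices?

Use coordinates relative to {E₁₁, E₁₂, E₂₁, E₂₂}.
Form the matrix with w₁, w₂, w₃, w₄ as columns and reduce.
There are 2 pivot columns, so rank = 2.

2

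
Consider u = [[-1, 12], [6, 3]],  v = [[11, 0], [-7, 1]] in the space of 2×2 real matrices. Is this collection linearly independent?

linearly independent

Take coordinates with respect to the standard basis {E₁₁, E₁₂, E₂₁, E₂₂}.
Row-reduce the matrix whose columns are u, v.
The reduction yields 2 nonzero rows, so the rank is 2.
Since rank = 2 (the number of vectors), the set is linearly independent.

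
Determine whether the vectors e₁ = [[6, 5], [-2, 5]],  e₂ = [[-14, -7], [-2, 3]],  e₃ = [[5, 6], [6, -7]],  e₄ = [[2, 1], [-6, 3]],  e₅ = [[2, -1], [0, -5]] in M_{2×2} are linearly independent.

Take coordinates with respect to the standard basis {E₁₁, E₁₂, E₂₁, E₂₂}.
There are 5 vectors in a 4-dimensional space, so they cannot be linearly independent.

linearly dependent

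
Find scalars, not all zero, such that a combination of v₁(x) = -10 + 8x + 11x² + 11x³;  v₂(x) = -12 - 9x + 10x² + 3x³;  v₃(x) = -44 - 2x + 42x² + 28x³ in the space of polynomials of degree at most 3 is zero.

Pass to coordinate vectors relative to the basis {1, x, …, x³}.
Set up α₁v₁ + … + α₃v₃ = 0 and solve the homogeneous system.
One solution (up to scaling) is (2, 2, -1).

2v₁ + 2v₂ - v₃ = 0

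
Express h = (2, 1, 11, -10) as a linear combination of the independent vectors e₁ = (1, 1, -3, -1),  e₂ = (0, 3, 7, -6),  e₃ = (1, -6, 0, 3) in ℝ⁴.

Write h = α₁e₁ + … + α₃e₃ and equate components.
The system has the unique solution (α₁, α₂, α₃) = (1, 2, 1).

h = e₁ + 2e₂ + e₃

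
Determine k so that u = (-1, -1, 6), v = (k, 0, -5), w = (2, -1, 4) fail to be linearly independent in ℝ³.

k = 15/2

The set is linearly dependent precisely when det[u; v; w] = 0.
Expanding, det = 15 - 2*k.
This vanishes exactly when k = 15/2.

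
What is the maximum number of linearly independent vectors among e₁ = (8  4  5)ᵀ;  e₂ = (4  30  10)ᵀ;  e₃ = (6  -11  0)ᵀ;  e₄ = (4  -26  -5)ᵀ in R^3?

2

Apply Gaussian elimination to the matrix whose rows are e₁, e₂, e₃, e₄.
Exactly 2 pivots survive; hence the rank is 2.
(With 4 elements in a 3-dimensional space the rank is at most 3.)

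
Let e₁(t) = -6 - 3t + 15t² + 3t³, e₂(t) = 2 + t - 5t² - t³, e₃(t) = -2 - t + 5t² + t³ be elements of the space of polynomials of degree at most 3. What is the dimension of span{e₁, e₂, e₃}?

dim = 1

Pass to coordinate vectors with respect to the basis {1, t, …, t³}.
Row-reduce the 3×4 matrix with these as rows.
The echelon form has 1 nonzero row, so the rank is 1.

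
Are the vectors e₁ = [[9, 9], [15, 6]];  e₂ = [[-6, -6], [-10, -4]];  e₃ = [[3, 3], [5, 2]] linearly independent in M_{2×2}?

linearly dependent

Write each element as a coordinate vector in ℝ⁴ using {E₁₁, E₁₂, E₂₁, E₂₂}.
One vector is a scalar multiple of another, so the set is dependent.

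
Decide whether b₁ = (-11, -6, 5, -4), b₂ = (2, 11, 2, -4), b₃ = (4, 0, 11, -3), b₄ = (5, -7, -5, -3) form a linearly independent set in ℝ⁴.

Place the vectors as rows of a 4×4 matrix and reduce to echelon form.
The reduction yields 4 nonzero rows, so the rank is 4.
Since rank = 4 (the number of vectors), the set is linearly independent.

linearly independent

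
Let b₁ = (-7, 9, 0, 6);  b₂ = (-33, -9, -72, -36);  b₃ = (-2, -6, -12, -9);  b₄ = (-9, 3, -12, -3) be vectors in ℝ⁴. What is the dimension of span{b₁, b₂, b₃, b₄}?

dim = 2

Apply Gaussian elimination to the matrix whose rows are b₁, b₂, b₃, b₄.
Exactly 2 pivots survive; hence the rank is 2.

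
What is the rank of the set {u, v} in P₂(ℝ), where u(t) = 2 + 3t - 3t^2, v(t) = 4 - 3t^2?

Represent each element by its coordinate vector in ℝ³.
Row-reduce the 2×3 matrix with these as rows.
Reduction leaves 2 leading entries, giving rank 2.

rank 2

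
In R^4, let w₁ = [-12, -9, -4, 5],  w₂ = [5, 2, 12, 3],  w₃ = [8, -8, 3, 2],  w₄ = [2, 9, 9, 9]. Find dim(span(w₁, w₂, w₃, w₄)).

Put the 4×4 matrix [w₁|w₂|w₃|w₄] into echelon form.
Exactly 4 pivots survive; hence the rank is 4.

4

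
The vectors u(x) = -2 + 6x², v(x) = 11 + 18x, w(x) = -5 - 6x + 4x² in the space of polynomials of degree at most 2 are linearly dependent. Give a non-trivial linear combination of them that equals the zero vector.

2u - v - 3w = 0

Take coordinates with respect to {1, x, x²}.
Set up α₁u + … + α₃w = 0 and solve the homogeneous system.
A generator of the null space is (2, -1, -3).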